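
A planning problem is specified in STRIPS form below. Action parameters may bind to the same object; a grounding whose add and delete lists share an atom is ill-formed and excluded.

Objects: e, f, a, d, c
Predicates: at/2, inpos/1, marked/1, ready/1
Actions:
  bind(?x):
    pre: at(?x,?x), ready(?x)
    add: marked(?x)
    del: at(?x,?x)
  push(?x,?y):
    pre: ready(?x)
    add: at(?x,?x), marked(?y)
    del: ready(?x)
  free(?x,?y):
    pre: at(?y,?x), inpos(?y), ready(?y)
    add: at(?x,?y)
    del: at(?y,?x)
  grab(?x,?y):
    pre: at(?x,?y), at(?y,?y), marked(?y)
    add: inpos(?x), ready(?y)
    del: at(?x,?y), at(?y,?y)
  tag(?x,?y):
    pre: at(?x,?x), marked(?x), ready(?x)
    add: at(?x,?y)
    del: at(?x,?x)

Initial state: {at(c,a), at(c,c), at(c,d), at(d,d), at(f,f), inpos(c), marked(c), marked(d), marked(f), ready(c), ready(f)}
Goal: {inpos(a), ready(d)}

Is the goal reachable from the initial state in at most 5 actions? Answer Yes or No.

Yes

1. free(a,c)  →  {at(a,c), at(c,c), at(c,d), at(d,d), at(f,f), inpos(c), marked(c), marked(d), marked(f), ready(c), ready(f)}
2. grab(a,c)  →  {at(c,d), at(d,d), at(f,f), inpos(a), inpos(c), marked(c), marked(d), marked(f), ready(c), ready(f)}
3. grab(d,d)  →  {at(c,d), at(f,f), inpos(a), inpos(c), inpos(d), marked(c), marked(d), marked(f), ready(c), ready(d), ready(f)}
optimal plan length = 3; 3 ≤ 5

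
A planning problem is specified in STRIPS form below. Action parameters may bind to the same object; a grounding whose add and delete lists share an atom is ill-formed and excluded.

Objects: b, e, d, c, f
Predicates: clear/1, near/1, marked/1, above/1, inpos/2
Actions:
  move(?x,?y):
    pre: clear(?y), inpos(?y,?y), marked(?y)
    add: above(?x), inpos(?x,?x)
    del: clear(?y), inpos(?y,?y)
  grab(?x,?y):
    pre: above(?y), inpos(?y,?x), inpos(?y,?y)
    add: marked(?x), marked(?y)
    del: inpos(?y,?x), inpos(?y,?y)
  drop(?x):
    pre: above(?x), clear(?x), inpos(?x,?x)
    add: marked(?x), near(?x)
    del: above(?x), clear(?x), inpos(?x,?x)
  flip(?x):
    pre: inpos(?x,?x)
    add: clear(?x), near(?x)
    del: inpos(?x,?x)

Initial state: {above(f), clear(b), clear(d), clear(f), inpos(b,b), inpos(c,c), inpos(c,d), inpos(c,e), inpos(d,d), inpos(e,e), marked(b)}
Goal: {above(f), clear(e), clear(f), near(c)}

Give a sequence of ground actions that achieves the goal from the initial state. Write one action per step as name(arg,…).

flip(e); flip(c)

1. flip(e)  →  {above(f), clear(b), clear(d), clear(e), clear(f), inpos(b,b), inpos(c,c), inpos(c,d), inpos(c,e), inpos(d,d), marked(b), near(e)}
2. flip(c)  →  {above(f), clear(b), clear(c), clear(d), clear(e), clear(f), inpos(b,b), inpos(c,d), inpos(c,e), inpos(d,d), marked(b), near(c), near(e)}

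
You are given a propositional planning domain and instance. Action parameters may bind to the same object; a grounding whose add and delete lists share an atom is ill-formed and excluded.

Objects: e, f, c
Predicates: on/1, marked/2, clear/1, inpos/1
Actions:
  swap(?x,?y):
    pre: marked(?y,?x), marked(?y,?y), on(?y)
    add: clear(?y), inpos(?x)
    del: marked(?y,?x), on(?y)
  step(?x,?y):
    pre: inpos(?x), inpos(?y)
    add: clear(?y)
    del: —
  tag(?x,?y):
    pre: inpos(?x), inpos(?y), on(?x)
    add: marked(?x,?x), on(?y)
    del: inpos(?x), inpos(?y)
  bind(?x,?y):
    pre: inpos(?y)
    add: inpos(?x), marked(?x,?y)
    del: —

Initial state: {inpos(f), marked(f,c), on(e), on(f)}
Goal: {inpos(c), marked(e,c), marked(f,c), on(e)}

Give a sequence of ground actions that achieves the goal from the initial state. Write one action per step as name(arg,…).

bind(c,f); bind(e,c)

1. bind(c,f)  →  {inpos(c), inpos(f), marked(c,f), marked(f,c), on(e), on(f)}
2. bind(e,c)  →  {inpos(c), inpos(e), inpos(f), marked(c,f), marked(e,c), marked(f,c), on(e), on(f)}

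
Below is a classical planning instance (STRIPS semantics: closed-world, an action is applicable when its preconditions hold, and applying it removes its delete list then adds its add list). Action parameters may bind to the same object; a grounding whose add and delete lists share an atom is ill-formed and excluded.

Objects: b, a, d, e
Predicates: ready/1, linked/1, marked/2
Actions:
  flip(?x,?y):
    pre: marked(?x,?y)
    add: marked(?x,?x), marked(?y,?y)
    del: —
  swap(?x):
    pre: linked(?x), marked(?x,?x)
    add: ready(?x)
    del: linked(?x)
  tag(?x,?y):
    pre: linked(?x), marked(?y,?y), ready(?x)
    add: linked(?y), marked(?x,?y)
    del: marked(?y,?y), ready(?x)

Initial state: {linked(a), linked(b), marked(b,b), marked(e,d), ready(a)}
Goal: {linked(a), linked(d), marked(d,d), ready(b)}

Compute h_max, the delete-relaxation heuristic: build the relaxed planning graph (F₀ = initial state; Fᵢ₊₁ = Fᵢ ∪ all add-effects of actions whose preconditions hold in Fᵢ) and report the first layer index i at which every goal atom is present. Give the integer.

2

F0 = init (5 atoms)
F1 = F0 ∪ {marked(a,b), marked(d,d), marked(e,e), ready(b)}  (9 atoms)
F2 = F1 ∪ {linked(d), linked(e), marked(a,a), marked(a,d), marked(a,e), marked(b,d), marked(b,e)}  (16 atoms)
goal ⊆ F2  ⇒  h_max = 2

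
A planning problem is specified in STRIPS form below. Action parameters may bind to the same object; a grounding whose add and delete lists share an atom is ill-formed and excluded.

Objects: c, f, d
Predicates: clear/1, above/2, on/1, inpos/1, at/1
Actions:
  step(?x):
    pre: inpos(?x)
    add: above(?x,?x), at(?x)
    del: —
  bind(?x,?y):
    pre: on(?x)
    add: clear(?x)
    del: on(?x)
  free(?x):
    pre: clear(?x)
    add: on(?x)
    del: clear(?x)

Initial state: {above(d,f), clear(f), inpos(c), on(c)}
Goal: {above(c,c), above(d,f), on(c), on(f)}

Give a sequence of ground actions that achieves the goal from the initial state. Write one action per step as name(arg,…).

step(c); free(f)

1. step(c)  →  {above(c,c), above(d,f), at(c), clear(f), inpos(c), on(c)}
2. free(f)  →  {above(c,c), above(d,f), at(c), inpos(c), on(c), on(f)}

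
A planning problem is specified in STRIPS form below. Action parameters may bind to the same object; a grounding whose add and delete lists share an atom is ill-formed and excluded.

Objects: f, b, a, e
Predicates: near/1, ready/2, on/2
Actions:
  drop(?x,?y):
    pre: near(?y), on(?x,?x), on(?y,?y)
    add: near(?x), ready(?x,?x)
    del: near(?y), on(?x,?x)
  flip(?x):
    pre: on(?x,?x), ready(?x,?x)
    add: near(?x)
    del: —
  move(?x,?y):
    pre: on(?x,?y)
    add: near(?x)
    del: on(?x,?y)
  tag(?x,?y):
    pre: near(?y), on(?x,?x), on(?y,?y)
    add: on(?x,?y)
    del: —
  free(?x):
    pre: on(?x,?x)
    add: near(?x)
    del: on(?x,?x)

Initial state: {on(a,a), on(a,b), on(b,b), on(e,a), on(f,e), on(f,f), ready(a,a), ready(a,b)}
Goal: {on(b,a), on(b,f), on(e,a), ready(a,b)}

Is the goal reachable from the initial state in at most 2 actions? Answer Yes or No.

1. flip(a)  →  {near(a), on(a,a), on(a,b), on(b,b), on(e,a), on(f,e), on(f,f), ready(a,a), ready(a,b)}
2. move(f,e)  →  {near(a), near(f), on(a,a), on(a,b), on(b,b), on(e,a), on(f,f), ready(a,a), ready(a,b)}
3. tag(b,f)  →  {near(a), near(f), on(a,a), on(a,b), on(b,b), on(b,f), on(e,a), on(f,f), ready(a,a), ready(a,b)}
4. tag(b,a)  →  {near(a), near(f), on(a,a), on(a,b), on(b,a), on(b,b), on(b,f), on(e,a), on(f,f), ready(a,a), ready(a,b)}
optimal plan length = 4; 4 > 2

No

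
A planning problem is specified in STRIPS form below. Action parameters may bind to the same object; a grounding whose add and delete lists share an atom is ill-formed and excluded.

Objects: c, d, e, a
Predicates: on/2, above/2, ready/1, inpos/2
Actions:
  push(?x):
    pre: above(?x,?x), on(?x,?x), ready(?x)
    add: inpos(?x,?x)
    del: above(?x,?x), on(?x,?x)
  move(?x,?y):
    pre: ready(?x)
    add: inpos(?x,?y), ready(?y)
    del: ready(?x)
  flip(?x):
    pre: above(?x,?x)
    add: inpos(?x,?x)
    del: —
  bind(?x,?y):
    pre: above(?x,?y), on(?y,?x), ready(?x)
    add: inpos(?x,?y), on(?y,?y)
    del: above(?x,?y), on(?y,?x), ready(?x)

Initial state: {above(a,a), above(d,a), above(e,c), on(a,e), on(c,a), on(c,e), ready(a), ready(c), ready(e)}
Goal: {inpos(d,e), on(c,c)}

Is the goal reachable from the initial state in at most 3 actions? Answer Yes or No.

1. move(c,d)  →  {above(a,a), above(d,a), above(e,c), inpos(c,d), on(a,e), on(c,a), on(c,e), ready(a), ready(d), ready(e)}
2. move(d,e)  →  {above(a,a), above(d,a), above(e,c), inpos(c,d), inpos(d,e), on(a,e), on(c,a), on(c,e), ready(a), ready(e)}
3. bind(e,c)  →  {above(a,a), above(d,a), inpos(c,d), inpos(d,e), inpos(e,c), on(a,e), on(c,a), on(c,c), ready(a)}
optimal plan length = 3; 3 ≤ 3

Yes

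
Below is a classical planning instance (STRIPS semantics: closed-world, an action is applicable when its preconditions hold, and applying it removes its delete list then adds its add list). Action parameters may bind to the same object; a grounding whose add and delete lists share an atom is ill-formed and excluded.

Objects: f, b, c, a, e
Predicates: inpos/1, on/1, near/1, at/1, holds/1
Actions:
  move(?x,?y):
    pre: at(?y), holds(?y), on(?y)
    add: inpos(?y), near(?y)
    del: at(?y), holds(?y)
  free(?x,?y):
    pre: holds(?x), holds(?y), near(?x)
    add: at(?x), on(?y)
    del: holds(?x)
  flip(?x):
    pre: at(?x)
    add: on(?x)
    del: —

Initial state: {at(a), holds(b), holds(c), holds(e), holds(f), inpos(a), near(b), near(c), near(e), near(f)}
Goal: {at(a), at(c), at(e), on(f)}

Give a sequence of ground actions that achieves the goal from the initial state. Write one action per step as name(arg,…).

free(c,f); free(e,f)

1. free(c,f)  →  {at(a), at(c), holds(b), holds(e), holds(f), inpos(a), near(b), near(c), near(e), near(f), on(f)}
2. free(e,f)  →  {at(a), at(c), at(e), holds(b), holds(f), inpos(a), near(b), near(c), near(e), near(f), on(f)}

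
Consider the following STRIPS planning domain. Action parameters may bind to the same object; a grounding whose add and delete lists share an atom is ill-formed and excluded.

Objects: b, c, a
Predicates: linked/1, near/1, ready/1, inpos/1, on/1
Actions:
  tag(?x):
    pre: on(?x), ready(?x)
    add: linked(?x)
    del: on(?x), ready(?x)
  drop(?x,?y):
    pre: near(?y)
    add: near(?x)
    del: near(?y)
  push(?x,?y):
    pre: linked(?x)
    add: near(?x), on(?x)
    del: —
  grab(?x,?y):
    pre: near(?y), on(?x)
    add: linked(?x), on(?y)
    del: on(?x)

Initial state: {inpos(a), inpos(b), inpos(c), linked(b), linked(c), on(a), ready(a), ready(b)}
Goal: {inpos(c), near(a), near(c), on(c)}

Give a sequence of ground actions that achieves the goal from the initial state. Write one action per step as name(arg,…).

1. tag(a)  →  {inpos(a), inpos(b), inpos(c), linked(a), linked(b), linked(c), ready(b)}
2. push(c,b)  →  {inpos(a), inpos(b), inpos(c), linked(a), linked(b), linked(c), near(c), on(c), ready(b)}
3. push(a,b)  →  {inpos(a), inpos(b), inpos(c), linked(a), linked(b), linked(c), near(a), near(c), on(a), on(c), ready(b)}

tag(a); push(c,b); push(a,b)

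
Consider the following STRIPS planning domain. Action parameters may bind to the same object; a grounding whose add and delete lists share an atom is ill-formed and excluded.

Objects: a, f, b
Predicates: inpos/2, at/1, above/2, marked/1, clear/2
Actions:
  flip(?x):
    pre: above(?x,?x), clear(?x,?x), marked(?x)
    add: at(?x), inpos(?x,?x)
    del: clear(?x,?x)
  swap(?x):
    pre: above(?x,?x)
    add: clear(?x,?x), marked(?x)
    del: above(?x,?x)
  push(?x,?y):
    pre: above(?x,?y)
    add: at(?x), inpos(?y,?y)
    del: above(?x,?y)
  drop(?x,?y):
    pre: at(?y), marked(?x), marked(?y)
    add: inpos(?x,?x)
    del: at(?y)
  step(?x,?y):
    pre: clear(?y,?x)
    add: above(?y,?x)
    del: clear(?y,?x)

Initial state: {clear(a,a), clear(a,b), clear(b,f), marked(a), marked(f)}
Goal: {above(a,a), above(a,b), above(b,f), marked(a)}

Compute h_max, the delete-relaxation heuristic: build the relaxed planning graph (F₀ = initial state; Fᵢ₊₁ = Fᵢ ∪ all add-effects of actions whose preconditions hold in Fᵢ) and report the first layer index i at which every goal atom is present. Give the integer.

1

F0 = init (5 atoms)
F1 = F0 ∪ {above(a,a), above(a,b), above(b,f)}  (8 atoms)
goal ⊆ F1  ⇒  h_max = 1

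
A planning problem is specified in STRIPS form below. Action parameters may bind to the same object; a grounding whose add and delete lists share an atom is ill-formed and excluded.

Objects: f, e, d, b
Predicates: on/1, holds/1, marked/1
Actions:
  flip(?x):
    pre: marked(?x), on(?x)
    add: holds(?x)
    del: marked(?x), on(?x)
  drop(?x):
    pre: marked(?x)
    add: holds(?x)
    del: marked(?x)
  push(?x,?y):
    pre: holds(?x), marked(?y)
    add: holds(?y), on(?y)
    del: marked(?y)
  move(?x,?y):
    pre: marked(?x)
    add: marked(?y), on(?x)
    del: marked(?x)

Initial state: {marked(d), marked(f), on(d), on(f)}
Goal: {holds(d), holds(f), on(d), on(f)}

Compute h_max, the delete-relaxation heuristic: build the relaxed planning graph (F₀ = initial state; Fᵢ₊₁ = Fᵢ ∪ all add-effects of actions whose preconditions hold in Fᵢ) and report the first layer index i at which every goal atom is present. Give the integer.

F0 = init (4 atoms)
F1 = F0 ∪ {holds(d), holds(f), marked(b), marked(e)}  (8 atoms)
goal ⊆ F1  ⇒  h_max = 1

1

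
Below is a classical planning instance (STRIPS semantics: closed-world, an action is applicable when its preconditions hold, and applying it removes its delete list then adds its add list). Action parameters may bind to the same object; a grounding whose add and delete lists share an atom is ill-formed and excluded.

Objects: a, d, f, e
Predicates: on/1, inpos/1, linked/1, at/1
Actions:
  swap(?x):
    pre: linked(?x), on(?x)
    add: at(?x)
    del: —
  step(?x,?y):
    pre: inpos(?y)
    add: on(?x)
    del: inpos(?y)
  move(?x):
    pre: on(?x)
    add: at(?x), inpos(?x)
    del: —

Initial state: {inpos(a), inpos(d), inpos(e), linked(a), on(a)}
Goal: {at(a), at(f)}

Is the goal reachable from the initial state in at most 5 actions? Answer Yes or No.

Yes

1. swap(a)  →  {at(a), inpos(a), inpos(d), inpos(e), linked(a), on(a)}
2. step(f,a)  →  {at(a), inpos(d), inpos(e), linked(a), on(a), on(f)}
3. move(f)  →  {at(a), at(f), inpos(d), inpos(e), inpos(f), linked(a), on(a), on(f)}
optimal plan length = 3; 3 ≤ 5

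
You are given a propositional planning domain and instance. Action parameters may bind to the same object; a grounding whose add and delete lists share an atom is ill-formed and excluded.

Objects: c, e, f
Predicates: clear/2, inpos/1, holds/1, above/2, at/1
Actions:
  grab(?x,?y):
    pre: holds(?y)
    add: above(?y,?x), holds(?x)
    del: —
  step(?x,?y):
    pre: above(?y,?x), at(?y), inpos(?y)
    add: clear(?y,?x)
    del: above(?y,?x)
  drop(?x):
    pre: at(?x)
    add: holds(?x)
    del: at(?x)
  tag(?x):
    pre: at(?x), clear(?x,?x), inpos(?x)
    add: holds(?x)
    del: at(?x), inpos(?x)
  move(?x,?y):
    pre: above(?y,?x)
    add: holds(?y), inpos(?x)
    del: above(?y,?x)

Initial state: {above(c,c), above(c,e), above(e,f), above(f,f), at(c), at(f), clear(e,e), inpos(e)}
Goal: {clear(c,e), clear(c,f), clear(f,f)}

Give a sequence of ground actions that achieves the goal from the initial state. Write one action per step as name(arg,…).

1. move(c,c)  →  {above(c,e), above(e,f), above(f,f), at(c), at(f), clear(e,e), holds(c), inpos(c), inpos(e)}
2. grab(f,c)  →  {above(c,e), above(c,f), above(e,f), above(f,f), at(c), at(f), clear(e,e), holds(c), holds(f), inpos(c), inpos(e)}
3. step(e,c)  →  {above(c,f), above(e,f), above(f,f), at(c), at(f), clear(c,e), clear(e,e), holds(c), holds(f), inpos(c), inpos(e)}
4. step(f,c)  →  {above(e,f), above(f,f), at(c), at(f), clear(c,e), clear(c,f), clear(e,e), holds(c), holds(f), inpos(c), inpos(e)}
5. move(f,e)  →  {above(f,f), at(c), at(f), clear(c,e), clear(c,f), clear(e,e), holds(c), holds(e), holds(f), inpos(c), inpos(e), inpos(f)}
6. step(f,f)  →  {at(c), at(f), clear(c,e), clear(c,f), clear(e,e), clear(f,f), holds(c), holds(e), holds(f), inpos(c), inpos(e), inpos(f)}

move(c,c); grab(f,c); step(e,c); step(f,c); move(f,e); step(f,f)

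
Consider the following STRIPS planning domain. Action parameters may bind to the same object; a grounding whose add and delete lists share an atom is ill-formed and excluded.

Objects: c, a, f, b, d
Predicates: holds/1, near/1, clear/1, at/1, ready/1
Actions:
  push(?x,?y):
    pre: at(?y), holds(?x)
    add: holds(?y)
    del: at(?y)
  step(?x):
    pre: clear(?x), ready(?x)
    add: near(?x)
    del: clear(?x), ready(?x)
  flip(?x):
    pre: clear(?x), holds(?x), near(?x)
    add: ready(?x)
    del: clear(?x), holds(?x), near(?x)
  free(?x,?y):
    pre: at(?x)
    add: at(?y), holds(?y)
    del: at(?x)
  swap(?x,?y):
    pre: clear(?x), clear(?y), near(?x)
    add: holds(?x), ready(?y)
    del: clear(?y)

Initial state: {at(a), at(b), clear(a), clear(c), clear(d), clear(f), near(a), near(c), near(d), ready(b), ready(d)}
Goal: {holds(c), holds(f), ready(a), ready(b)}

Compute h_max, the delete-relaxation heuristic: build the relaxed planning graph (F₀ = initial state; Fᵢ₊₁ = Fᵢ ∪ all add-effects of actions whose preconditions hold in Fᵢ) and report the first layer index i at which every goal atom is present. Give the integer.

F0 = init (11 atoms)
F1 = F0 ∪ {at(c), at(d), at(f), holds(a), holds(b), holds(c), holds(d), holds(f), ready(a), ready(c), ready(f)}  (22 atoms)
goal ⊆ F1  ⇒  h_max = 1

1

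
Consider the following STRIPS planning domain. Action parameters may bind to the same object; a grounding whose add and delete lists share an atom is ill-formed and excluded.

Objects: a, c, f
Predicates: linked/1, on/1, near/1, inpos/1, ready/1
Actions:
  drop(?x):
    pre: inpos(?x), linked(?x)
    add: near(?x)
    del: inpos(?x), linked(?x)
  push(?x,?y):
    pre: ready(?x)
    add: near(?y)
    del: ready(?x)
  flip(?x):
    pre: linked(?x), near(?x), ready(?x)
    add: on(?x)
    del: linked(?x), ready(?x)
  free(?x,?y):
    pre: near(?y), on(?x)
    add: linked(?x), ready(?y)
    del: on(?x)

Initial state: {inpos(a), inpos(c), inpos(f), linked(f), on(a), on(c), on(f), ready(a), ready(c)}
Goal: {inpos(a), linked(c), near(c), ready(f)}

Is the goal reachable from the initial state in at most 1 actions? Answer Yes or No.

1. drop(f)  →  {inpos(a), inpos(c), near(f), on(a), on(c), on(f), ready(a), ready(c)}
2. push(a,c)  →  {inpos(a), inpos(c), near(c), near(f), on(a), on(c), on(f), ready(c)}
3. free(c,f)  →  {inpos(a), inpos(c), linked(c), near(c), near(f), on(a), on(f), ready(c), ready(f)}
optimal plan length = 3; 3 > 1

No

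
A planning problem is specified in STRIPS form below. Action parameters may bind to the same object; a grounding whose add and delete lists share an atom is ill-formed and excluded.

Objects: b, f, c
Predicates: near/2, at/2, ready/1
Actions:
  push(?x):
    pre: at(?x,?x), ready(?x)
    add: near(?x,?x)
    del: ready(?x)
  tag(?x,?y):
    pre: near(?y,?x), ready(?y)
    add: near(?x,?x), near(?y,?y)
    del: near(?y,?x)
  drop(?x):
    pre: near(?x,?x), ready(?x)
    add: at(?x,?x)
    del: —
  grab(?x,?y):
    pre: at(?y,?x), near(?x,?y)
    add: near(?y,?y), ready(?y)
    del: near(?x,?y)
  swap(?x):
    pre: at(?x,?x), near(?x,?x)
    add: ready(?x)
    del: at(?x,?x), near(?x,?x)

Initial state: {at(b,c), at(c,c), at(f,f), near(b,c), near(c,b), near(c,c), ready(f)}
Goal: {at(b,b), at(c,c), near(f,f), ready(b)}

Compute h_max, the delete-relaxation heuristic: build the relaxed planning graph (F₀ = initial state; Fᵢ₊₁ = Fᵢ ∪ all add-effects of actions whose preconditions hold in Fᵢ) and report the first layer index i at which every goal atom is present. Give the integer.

F0 = init (7 atoms)
F1 = F0 ∪ {near(b,b), near(f,f), ready(b), ready(c)}  (11 atoms)
F2 = F1 ∪ {at(b,b)}  (12 atoms)
goal ⊆ F2  ⇒  h_max = 2

2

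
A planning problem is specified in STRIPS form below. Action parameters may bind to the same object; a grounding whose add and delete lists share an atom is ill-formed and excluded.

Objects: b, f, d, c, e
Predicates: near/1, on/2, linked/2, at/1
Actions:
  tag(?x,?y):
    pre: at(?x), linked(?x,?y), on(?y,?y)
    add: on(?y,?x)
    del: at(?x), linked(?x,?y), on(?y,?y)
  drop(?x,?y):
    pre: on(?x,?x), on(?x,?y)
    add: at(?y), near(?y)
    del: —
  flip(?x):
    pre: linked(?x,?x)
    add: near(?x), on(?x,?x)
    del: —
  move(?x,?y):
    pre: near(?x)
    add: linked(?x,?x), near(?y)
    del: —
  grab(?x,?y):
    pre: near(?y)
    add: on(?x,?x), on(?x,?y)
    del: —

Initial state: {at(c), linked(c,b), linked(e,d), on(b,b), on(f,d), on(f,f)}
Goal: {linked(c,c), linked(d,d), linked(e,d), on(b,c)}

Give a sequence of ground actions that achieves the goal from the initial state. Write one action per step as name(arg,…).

tag(c,b); drop(f,d); move(d,c); move(c,b)

1. tag(c,b)  →  {linked(e,d), on(b,c), on(f,d), on(f,f)}
2. drop(f,d)  →  {at(d), linked(e,d), near(d), on(b,c), on(f,d), on(f,f)}
3. move(d,c)  →  {at(d), linked(d,d), linked(e,d), near(c), near(d), on(b,c), on(f,d), on(f,f)}
4. move(c,b)  →  {at(d), linked(c,c), linked(d,d), linked(e,d), near(b), near(c), near(d), on(b,c), on(f,d), on(f,f)}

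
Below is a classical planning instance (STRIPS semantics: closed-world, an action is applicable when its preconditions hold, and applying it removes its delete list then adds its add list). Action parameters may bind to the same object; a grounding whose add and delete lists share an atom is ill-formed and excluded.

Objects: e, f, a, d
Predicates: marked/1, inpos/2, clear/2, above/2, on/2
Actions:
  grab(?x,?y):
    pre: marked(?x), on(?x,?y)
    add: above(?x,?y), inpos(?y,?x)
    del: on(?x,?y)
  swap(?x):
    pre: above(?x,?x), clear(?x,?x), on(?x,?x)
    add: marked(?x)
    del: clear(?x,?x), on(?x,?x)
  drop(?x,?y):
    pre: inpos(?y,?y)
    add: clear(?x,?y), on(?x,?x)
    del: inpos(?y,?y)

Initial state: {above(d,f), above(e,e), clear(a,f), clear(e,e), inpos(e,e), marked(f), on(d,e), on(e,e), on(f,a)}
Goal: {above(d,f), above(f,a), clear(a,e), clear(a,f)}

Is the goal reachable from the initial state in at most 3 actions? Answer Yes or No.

1. grab(f,a)  →  {above(d,f), above(e,e), above(f,a), clear(a,f), clear(e,e), inpos(a,f), inpos(e,e), marked(f), on(d,e), on(e,e)}
2. drop(a,e)  →  {above(d,f), above(e,e), above(f,a), clear(a,e), clear(a,f), clear(e,e), inpos(a,f), marked(f), on(a,a), on(d,e), on(e,e)}
optimal plan length = 2; 2 ≤ 3

Yes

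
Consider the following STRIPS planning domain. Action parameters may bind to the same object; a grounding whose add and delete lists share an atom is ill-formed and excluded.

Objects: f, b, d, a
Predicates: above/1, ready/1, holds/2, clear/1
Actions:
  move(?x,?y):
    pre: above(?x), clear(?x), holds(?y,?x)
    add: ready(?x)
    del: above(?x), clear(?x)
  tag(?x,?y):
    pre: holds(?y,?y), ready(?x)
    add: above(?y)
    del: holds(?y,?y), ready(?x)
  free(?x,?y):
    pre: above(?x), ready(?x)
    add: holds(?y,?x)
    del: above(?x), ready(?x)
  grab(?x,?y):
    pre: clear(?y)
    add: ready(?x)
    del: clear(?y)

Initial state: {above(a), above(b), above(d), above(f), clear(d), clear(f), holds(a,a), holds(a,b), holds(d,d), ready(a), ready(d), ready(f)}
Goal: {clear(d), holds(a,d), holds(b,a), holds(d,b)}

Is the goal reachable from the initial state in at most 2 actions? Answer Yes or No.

1. free(d,a)  →  {above(a), above(b), above(f), clear(d), clear(f), holds(a,a), holds(a,b), holds(a,d), holds(d,d), ready(a), ready(f)}
2. free(a,b)  →  {above(b), above(f), clear(d), clear(f), holds(a,a), holds(a,b), holds(a,d), holds(b,a), holds(d,d), ready(f)}
3. grab(b,f)  →  {above(b), above(f), clear(d), holds(a,a), holds(a,b), holds(a,d), holds(b,a), holds(d,d), ready(b), ready(f)}
4. free(b,d)  →  {above(f), clear(d), holds(a,a), holds(a,b), holds(a,d), holds(b,a), holds(d,b), holds(d,d), ready(f)}
optimal plan length = 4; 4 > 2

No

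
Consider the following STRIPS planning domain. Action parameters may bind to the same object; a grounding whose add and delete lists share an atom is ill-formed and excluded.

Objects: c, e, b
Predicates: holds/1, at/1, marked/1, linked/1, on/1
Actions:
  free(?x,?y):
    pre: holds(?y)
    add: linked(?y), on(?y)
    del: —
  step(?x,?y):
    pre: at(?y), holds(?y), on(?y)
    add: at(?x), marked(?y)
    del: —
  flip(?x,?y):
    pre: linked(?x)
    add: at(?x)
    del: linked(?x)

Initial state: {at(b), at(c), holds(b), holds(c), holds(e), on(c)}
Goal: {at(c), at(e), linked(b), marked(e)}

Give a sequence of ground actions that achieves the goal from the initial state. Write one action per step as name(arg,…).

free(c,e); free(c,b); step(e,c); step(c,e)

1. free(c,e)  →  {at(b), at(c), holds(b), holds(c), holds(e), linked(e), on(c), on(e)}
2. free(c,b)  →  {at(b), at(c), holds(b), holds(c), holds(e), linked(b), linked(e), on(b), on(c), on(e)}
3. step(e,c)  →  {at(b), at(c), at(e), holds(b), holds(c), holds(e), linked(b), linked(e), marked(c), on(b), on(c), on(e)}
4. step(c,e)  →  {at(b), at(c), at(e), holds(b), holds(c), holds(e), linked(b), linked(e), marked(c), marked(e), on(b), on(c), on(e)}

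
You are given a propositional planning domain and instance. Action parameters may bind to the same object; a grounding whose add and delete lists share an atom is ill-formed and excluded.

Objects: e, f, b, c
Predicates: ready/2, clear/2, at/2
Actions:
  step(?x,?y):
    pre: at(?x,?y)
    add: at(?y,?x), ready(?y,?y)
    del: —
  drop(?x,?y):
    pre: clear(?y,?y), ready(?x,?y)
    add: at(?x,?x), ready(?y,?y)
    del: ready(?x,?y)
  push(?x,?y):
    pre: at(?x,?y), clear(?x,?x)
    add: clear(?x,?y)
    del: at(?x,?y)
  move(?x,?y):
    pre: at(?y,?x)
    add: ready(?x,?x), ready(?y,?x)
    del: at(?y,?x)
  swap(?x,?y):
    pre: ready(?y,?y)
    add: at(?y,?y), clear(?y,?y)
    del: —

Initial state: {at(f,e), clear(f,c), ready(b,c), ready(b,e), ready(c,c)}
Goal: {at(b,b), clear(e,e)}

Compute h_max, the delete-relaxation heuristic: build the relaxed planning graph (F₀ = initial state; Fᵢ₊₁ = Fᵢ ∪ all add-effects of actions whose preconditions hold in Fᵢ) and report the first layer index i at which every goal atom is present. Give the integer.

2

F0 = init (5 atoms)
F1 = F0 ∪ {at(c,c), at(e,f), clear(c,c), ready(e,e), ready(f,e)}  (10 atoms)
F2 = F1 ∪ {at(b,b), at(e,e), clear(e,e), ready(e,f), ready(f,f)}  (15 atoms)
goal ⊆ F2  ⇒  h_max = 2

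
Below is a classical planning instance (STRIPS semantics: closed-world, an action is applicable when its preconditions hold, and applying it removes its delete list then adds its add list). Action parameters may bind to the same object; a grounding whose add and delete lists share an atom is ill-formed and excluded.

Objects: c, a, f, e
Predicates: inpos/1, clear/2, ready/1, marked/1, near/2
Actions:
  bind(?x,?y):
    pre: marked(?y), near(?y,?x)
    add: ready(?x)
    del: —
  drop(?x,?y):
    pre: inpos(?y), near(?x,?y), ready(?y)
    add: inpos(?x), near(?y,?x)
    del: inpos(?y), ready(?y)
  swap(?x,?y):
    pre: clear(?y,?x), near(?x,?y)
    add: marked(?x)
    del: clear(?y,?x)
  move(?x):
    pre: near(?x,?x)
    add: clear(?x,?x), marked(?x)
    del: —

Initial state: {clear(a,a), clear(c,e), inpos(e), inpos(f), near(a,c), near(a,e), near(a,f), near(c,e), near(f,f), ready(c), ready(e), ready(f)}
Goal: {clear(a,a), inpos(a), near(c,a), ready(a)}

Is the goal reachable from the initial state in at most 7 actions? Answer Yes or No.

Yes

1. drop(c,e)  →  {clear(a,a), clear(c,e), inpos(c), inpos(f), near(a,c), near(a,e), near(a,f), near(c,e), near(e,c), near(f,f), ready(c), ready(f)}
2. drop(a,c)  →  {clear(a,a), clear(c,e), inpos(a), inpos(f), near(a,c), near(a,e), near(a,f), near(c,a), near(c,e), near(e,c), near(f,f), ready(f)}
3. drop(a,f)  →  {clear(a,a), clear(c,e), inpos(a), near(a,c), near(a,e), near(a,f), near(c,a), near(c,e), near(e,c), near(f,a), near(f,f)}
4. move(f)  →  {clear(a,a), clear(c,e), clear(f,f), inpos(a), marked(f), near(a,c), near(a,e), near(a,f), near(c,a), near(c,e), near(e,c), near(f,a), near(f,f)}
5. bind(a,f)  →  {clear(a,a), clear(c,e), clear(f,f), inpos(a), marked(f), near(a,c), near(a,e), near(a,f), near(c,a), near(c,e), near(e,c), near(f,a), near(f,f), ready(a)}
optimal plan length = 5; 5 ≤ 7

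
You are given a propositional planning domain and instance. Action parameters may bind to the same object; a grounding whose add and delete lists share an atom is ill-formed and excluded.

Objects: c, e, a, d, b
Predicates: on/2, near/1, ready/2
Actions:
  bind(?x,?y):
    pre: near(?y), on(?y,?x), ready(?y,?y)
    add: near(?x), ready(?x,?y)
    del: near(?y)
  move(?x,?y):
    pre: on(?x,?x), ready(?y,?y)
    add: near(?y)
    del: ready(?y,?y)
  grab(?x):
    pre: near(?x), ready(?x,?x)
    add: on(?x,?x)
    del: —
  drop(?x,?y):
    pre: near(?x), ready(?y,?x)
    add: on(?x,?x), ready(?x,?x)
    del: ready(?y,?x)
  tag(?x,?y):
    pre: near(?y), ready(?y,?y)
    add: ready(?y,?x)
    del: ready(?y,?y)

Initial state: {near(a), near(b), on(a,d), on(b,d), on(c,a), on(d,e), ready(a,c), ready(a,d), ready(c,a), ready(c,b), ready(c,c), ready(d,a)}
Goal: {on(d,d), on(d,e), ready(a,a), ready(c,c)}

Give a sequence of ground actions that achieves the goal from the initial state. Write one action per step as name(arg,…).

drop(a,c); bind(d,a); drop(d,a)

1. drop(a,c)  →  {near(a), near(b), on(a,a), on(a,d), on(b,d), on(c,a), on(d,e), ready(a,a), ready(a,c), ready(a,d), ready(c,b), ready(c,c), ready(d,a)}
2. bind(d,a)  →  {near(b), near(d), on(a,a), on(a,d), on(b,d), on(c,a), on(d,e), ready(a,a), ready(a,c), ready(a,d), ready(c,b), ready(c,c), ready(d,a)}
3. drop(d,a)  →  {near(b), near(d), on(a,a), on(a,d), on(b,d), on(c,a), on(d,d), on(d,e), ready(a,a), ready(a,c), ready(c,b), ready(c,c), ready(d,a), ready(d,d)}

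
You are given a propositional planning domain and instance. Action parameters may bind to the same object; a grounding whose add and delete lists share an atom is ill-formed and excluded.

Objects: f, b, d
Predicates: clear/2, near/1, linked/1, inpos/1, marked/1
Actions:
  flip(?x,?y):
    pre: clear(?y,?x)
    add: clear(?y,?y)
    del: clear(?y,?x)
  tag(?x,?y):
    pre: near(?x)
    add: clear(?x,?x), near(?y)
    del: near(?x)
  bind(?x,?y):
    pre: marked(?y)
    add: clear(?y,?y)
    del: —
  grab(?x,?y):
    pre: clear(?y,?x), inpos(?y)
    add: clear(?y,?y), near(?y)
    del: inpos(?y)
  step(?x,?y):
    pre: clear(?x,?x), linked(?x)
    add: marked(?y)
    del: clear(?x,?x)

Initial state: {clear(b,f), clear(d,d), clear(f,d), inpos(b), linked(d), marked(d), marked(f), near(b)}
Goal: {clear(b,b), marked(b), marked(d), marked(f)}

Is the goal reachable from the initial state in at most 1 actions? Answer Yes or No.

1. flip(f,b)  →  {clear(b,b), clear(d,d), clear(f,d), inpos(b), linked(d), marked(d), marked(f), near(b)}
2. step(d,b)  →  {clear(b,b), clear(f,d), inpos(b), linked(d), marked(b), marked(d), marked(f), near(b)}
optimal plan length = 2; 2 > 1

No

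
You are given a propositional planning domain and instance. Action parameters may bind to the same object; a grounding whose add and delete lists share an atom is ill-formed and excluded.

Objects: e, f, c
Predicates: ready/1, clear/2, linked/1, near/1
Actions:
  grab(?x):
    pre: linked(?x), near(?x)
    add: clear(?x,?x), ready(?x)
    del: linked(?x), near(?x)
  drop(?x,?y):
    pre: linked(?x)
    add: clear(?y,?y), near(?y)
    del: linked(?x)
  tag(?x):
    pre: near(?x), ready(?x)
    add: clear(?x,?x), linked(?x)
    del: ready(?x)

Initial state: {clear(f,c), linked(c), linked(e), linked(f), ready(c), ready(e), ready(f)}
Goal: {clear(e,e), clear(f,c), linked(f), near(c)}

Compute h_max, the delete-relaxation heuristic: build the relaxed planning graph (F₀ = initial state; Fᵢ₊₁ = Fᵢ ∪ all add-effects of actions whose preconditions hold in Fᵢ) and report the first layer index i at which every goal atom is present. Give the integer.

F0 = init (7 atoms)
F1 = F0 ∪ {clear(c,c), clear(e,e), clear(f,f), near(c), near(e), near(f)}  (13 atoms)
goal ⊆ F1  ⇒  h_max = 1

1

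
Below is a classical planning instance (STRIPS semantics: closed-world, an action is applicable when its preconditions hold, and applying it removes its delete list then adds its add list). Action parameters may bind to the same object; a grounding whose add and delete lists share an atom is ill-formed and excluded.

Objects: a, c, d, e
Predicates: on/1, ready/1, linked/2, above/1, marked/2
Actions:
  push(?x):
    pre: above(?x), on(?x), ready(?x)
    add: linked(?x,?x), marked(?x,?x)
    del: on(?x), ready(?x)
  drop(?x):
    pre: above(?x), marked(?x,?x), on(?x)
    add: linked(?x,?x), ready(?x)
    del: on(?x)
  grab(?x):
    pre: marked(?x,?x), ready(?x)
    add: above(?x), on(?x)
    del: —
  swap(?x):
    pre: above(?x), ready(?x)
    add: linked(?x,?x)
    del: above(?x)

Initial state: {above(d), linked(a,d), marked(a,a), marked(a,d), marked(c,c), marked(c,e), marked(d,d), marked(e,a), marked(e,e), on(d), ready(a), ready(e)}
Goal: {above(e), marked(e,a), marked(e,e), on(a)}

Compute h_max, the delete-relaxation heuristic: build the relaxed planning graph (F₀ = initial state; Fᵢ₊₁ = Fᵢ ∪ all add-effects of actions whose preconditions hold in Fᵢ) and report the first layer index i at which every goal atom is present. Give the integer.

F0 = init (12 atoms)
F1 = F0 ∪ {above(a), above(e), linked(d,d), on(a), on(e), ready(d)}  (18 atoms)
goal ⊆ F1  ⇒  h_max = 1

1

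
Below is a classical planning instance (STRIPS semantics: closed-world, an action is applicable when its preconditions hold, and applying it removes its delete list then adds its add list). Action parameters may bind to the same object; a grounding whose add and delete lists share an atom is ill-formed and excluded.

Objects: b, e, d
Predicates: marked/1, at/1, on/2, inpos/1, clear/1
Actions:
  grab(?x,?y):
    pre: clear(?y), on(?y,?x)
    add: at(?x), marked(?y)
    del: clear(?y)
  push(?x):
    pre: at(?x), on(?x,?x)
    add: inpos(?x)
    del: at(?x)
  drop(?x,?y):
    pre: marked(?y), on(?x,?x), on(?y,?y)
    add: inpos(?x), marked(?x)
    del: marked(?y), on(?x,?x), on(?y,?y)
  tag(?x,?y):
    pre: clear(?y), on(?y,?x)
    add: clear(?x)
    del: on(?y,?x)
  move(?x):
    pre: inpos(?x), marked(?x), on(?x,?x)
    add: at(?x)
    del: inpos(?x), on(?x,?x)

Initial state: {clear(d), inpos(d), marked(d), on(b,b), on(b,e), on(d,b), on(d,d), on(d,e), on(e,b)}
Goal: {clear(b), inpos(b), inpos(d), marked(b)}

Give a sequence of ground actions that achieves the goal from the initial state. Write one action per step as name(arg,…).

1. drop(b,d)  →  {clear(d), inpos(b), inpos(d), marked(b), on(b,e), on(d,b), on(d,e), on(e,b)}
2. tag(b,d)  →  {clear(b), clear(d), inpos(b), inpos(d), marked(b), on(b,e), on(d,e), on(e,b)}

drop(b,d); tag(b,d)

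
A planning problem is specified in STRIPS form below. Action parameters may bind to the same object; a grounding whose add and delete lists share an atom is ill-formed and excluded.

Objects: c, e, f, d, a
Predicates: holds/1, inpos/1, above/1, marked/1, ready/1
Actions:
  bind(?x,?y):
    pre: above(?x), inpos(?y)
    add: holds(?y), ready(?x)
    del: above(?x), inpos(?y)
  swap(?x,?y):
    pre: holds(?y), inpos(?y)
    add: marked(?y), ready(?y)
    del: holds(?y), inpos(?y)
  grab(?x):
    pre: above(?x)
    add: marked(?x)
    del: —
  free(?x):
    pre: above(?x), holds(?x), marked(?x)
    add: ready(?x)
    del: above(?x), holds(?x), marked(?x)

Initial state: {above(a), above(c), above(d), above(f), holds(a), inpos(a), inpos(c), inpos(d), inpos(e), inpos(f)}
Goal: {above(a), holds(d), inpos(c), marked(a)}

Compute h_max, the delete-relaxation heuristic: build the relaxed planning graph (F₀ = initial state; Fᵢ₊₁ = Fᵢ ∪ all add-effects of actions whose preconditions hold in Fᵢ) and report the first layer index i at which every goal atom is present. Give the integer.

1

F0 = init (10 atoms)
F1 = F0 ∪ {holds(c), holds(d), holds(e), holds(f), marked(a), marked(c), marked(d), marked(f), ready(a), ready(c), ready(d), ready(f)}  (22 atoms)
goal ⊆ F1  ⇒  h_max = 1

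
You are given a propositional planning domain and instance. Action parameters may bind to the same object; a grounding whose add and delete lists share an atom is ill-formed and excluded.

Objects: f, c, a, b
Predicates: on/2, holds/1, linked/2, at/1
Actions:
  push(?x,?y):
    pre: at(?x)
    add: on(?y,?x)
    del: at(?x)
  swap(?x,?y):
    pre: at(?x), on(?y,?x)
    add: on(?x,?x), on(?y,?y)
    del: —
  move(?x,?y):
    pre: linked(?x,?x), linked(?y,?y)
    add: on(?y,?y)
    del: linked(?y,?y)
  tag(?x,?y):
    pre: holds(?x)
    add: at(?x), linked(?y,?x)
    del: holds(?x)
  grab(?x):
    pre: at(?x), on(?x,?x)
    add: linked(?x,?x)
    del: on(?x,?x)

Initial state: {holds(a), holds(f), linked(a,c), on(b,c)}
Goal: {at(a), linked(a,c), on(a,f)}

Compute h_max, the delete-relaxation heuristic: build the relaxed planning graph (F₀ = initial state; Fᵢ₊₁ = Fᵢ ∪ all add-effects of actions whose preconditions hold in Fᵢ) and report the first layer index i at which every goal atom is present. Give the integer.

2

F0 = init (4 atoms)
F1 = F0 ∪ {at(a), at(f), linked(a,a), linked(a,f), linked(b,a), linked(b,f), linked(c,a), linked(c,f), linked(f,a), linked(f,f)}  (14 atoms)
F2 = F1 ∪ {on(a,a), on(a,f), on(b,a), on(b,f), on(c,a), on(c,f), on(f,a), on(f,f)}  (22 atoms)
goal ⊆ F2  ⇒  h_max = 2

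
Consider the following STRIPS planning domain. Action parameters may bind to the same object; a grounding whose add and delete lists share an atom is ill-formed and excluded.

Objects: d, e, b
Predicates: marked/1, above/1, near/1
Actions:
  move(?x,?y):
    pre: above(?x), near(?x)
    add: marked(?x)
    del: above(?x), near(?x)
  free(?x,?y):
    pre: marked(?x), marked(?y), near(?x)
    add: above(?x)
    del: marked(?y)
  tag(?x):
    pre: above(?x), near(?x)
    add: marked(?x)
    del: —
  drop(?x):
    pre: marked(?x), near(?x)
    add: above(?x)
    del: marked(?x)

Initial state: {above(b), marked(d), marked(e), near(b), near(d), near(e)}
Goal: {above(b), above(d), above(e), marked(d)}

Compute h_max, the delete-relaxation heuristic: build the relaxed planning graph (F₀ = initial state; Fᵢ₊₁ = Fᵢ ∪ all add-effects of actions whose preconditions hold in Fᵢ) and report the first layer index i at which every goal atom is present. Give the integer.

F0 = init (6 atoms)
F1 = F0 ∪ {above(d), above(e), marked(b)}  (9 atoms)
goal ⊆ F1  ⇒  h_max = 1

1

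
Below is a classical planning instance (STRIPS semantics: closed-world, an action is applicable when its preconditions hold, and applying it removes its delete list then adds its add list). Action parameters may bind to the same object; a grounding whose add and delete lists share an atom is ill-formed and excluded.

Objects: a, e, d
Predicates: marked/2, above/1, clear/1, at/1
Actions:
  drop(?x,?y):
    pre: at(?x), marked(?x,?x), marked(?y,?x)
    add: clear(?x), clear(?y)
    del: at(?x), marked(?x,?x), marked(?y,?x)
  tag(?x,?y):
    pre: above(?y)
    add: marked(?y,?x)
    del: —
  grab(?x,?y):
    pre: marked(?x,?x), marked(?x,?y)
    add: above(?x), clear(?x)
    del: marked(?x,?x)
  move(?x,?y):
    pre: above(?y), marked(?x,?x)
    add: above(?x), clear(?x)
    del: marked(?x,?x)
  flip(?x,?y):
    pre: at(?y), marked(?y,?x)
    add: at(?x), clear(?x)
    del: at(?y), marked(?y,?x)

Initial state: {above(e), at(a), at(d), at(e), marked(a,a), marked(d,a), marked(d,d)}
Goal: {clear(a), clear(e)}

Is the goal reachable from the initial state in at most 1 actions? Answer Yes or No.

No

1. tag(a,e)  →  {above(e), at(a), at(d), at(e), marked(a,a), marked(d,a), marked(d,d), marked(e,a)}
2. drop(a,e)  →  {above(e), at(d), at(e), clear(a), clear(e), marked(d,a), marked(d,d)}
optimal plan length = 2; 2 > 1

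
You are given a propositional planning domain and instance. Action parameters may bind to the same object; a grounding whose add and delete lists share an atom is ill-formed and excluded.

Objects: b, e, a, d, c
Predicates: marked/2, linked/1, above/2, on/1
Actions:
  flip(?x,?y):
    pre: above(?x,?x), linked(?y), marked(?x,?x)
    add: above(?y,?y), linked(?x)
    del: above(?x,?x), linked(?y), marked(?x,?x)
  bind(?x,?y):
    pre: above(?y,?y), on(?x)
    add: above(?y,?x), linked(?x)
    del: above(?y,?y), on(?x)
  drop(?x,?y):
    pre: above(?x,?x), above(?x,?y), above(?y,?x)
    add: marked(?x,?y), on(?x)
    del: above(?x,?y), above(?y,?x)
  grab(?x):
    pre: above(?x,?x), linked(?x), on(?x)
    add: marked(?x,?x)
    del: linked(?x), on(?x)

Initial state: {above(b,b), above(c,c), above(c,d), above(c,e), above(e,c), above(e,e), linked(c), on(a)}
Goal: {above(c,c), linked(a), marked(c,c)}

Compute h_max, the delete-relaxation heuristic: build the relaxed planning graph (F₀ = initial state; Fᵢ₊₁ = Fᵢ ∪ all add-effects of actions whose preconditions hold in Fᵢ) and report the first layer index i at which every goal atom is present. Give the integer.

F0 = init (8 atoms)
F1 = F0 ∪ {above(b,a), above(c,a), above(e,a), linked(a), marked(b,b), marked(c,c), marked(c,e), marked(e,c), marked(e,e), on(b), on(c), on(e)}  (20 atoms)
goal ⊆ F1  ⇒  h_max = 1

1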